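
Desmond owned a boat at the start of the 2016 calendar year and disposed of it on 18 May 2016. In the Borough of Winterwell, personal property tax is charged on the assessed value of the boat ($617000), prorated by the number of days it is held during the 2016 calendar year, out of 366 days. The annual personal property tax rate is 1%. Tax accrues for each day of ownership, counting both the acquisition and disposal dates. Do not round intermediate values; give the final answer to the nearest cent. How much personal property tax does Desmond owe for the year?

$2343.25

Days held (1 January – 18 May 2016): 139 out of 366
Tax = $617000 × 1% × 139/366 = $2343.2514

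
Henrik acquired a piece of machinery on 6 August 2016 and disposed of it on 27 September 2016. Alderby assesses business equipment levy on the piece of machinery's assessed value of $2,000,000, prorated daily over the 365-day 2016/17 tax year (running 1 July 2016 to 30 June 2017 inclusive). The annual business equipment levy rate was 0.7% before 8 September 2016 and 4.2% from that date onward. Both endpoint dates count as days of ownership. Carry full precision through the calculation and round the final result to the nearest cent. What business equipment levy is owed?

$5,868.49

6 August – 7 September 2016: 33 days at 0.7% → $2,000,000 × 0.7% × 33/365 = $1,265.7534
8 September – 27 September 2016: 20 days at 4.2% → $2,000,000 × 4.2% × 20/365 = $4,602.7397
Total = $5,868.4932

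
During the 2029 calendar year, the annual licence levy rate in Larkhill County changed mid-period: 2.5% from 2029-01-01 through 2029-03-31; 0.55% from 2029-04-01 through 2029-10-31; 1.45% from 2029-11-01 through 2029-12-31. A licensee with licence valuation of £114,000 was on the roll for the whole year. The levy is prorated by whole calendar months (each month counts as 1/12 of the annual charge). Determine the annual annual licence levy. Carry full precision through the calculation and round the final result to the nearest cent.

2029-01-01 to 2029-03-31: 3 months at 2.5% → £114,000 × 2.5% × 3/12 = £712.5000
2029-04-01 to 2029-10-31: 7 months at 0.55% → £114,000 × 0.55% × 7/12 = £365.7500
2029-11-01 to 2029-12-31: 2 months at 1.45% → £114,000 × 1.45% × 2/12 = £275.5000
Total = £1,353.7500

£1,353.75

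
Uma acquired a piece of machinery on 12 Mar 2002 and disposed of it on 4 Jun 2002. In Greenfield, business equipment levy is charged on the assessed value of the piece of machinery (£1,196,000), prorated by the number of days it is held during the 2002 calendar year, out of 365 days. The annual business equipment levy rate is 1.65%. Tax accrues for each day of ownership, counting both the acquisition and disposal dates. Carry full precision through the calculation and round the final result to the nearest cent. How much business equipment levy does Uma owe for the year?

Days held (12 Mar – 4 Jun 2002): 85 out of 365
Tax = £1,196,000 × 1.65% × 85/365 = £4,595.5890

£4,595.59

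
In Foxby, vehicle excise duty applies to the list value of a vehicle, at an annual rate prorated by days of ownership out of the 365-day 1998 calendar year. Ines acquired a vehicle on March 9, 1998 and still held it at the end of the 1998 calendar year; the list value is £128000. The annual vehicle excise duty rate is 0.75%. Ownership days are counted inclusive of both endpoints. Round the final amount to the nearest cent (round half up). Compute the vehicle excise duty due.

Days held (March 9 – December 31, 1998): 298 out of 365
Tax = £128000 × 0.75% × 298/365 = £783.7808

£783.78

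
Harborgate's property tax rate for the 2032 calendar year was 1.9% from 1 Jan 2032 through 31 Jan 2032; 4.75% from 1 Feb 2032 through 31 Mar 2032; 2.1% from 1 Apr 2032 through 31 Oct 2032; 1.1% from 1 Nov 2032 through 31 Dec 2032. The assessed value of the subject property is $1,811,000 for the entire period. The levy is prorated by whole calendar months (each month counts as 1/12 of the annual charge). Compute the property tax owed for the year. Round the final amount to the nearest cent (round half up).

$42,709.42

1 Jan – 31 Jan 2032: 1 month at 1.9% → $1,811,000 × 1.9% × 1/12 = $2,867.4167
1 Feb – 31 Mar 2032: 2 months at 4.75% → $1,811,000 × 4.75% × 2/12 = $14,337.0833
1 Apr – 31 Oct 2032: 7 months at 2.1% → $1,811,000 × 2.1% × 7/12 = $22,184.7500
1 Nov – 31 Dec 2032: 2 months at 1.1% → $1,811,000 × 1.1% × 2/12 = $3,320.1667
Total = $42,709.4167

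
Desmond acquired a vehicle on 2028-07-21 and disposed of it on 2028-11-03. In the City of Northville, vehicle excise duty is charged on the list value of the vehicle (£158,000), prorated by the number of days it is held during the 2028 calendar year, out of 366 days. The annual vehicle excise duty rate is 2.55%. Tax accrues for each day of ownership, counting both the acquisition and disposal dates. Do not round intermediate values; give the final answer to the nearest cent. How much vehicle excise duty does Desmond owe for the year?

£1,166.87

Days held (2028-07-21 to 2028-11-03): 106 out of 366
Tax = £158,000 × 2.55% × 106/366 = £1,166.8689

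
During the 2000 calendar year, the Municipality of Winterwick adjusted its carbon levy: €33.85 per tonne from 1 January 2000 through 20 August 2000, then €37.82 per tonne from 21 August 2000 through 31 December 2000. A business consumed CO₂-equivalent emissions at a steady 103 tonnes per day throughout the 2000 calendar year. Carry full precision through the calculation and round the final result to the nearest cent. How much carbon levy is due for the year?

1 January – 20 August 2000: 233 days × 103 tonnes/day = 23,999 tonnes at €33.85/tonne → €812,366.15
21 August – 31 December 2000: 133 days × 103 tonnes/day = 13,699 tonnes at €37.82/tonne → €518,096.18

€1,330,462.33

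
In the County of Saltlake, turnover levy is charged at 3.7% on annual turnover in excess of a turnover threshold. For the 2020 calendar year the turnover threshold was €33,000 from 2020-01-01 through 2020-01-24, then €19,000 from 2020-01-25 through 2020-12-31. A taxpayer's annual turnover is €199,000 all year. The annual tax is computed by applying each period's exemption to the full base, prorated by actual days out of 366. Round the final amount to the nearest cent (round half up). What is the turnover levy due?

2020-01-01 to 2020-01-24: 24 days, exemption €33,000 → (€199,000 − €33,000) × 3.7% × 24/366 = €402.7541
2020-01-25 to 2020-12-31: 342 days, exemption €19,000 → (€199,000 − €19,000) × 3.7% × 342/366 = €6,223.2787
Total = €6,626.0328

€6,626.03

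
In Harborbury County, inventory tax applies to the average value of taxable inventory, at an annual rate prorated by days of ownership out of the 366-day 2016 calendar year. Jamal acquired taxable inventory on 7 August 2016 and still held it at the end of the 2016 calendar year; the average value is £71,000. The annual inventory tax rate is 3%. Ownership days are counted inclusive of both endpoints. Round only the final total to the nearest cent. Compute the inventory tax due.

Days held (7 August – 31 December 2016): 147 out of 366
Tax = £71,000 × 3% × 147/366 = £855.4918

£855.49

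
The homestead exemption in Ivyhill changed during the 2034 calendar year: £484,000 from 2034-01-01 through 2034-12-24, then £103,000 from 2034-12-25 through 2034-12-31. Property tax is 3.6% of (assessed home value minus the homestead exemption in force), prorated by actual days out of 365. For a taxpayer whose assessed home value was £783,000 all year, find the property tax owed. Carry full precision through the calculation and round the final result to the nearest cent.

£11,027.05

2034-01-01 to 2034-12-24: 358 days, exemption £484,000 → (£783,000 − £484,000) × 3.6% × 358/365 = £10,557.5671
2034-12-25 to 2034-12-31: 7 days, exemption £103,000 → (£783,000 − £103,000) × 3.6% × 7/365 = £469.4795
Total = £11,027.0466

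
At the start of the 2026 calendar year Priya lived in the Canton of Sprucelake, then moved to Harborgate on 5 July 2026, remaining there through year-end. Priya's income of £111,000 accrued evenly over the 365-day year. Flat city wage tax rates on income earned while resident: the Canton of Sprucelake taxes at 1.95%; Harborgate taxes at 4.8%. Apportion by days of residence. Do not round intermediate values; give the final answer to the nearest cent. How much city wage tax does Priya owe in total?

The Canton of Sprucelake, 1 January – 4 July 2026: 185 days → £111,000 × 1.95% × 185/365 = £1,097.0753
Harborgate, 5 July – 31 December 2026: 180 days → £111,000 × 4.8% × 180/365 = £2,627.5068
Total = £3,724.5822

£3,724.58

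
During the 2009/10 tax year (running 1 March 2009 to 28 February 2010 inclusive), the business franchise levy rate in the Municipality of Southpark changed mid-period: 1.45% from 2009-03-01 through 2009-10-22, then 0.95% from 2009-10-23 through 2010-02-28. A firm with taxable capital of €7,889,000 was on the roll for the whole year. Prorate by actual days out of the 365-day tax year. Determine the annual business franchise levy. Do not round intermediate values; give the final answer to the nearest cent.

€100,449.66

2009-03-01 to 2009-10-22: 236 days at 1.45% → €7,889,000 × 1.45% × 236/365 = €73,962.0767
2009-10-23 to 2010-02-28: 129 days at 0.95% → €7,889,000 × 0.95% × 129/365 = €26,487.5877
Total = €100,449.6644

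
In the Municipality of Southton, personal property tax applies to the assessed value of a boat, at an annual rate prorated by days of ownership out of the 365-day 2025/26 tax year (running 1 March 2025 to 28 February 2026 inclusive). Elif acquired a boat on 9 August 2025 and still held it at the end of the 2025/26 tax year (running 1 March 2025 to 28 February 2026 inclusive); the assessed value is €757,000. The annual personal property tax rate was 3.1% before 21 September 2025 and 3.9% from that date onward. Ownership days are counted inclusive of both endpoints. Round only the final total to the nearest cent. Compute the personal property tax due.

€15,787.08

9 August – 20 September 2025: 43 days at 3.1% → €757,000 × 3.1% × 43/365 = €2,764.6055
21 September 2025 – 28 February 2026: 161 days at 3.9% → €757,000 × 3.9% × 161/365 = €13,022.4740
Total = €15,787.0795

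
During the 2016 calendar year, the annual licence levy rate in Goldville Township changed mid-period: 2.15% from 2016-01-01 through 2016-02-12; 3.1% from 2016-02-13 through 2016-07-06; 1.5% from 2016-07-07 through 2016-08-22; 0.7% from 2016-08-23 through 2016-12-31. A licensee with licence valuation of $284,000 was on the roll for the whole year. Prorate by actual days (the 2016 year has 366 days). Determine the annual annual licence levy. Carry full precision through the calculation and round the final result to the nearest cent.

$5,463.90

2016-01-01 to 2016-02-12: 43 days at 2.15% → $284,000 × 2.15% × 43/366 = $717.3716
2016-02-13 to 2016-07-06: 145 days at 3.1% → $284,000 × 3.1% × 145/366 = $3,487.9235
2016-07-07 to 2016-08-22: 47 days at 1.5% → $284,000 × 1.5% × 47/366 = $547.0492
2016-08-23 to 2016-12-31: 131 days at 0.7% → $284,000 × 0.7% × 131/366 = $711.5519
Total = $5,463.8962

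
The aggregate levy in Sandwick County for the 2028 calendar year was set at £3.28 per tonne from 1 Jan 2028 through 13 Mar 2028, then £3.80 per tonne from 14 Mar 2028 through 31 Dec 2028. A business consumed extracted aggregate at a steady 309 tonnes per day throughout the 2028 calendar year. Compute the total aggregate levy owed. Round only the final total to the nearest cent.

1 Jan – 13 Mar 2028: 73 days × 309 tonnes/day = 22,557 tonnes at £3.28/tonne → £73,986.96
14 Mar – 31 Dec 2028: 293 days × 309 tonnes/day = 90,537 tonnes at £3.80/tonne → £344,040.60

£418,027.56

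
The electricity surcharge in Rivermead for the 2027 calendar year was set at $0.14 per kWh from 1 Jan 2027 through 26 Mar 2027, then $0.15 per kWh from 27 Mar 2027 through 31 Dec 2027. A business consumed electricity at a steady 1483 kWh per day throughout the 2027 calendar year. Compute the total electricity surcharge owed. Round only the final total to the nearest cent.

$79933.70

1 Jan – 26 Mar 2027: 85 days × 1483 kWh/day = 126,055 kWh at $0.14/kWh → $17647.70
27 Mar – 31 Dec 2027: 280 days × 1483 kWh/day = 415,240 kWh at $0.15/kWh → $62286.00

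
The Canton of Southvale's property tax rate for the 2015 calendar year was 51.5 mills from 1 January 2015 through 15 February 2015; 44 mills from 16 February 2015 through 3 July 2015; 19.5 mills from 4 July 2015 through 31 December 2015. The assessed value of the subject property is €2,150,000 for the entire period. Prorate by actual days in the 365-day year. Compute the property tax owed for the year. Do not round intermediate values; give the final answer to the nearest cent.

€70,511.16

1 January – 15 February 2015: 46 days at 51.5 mills → €2,150,000 × 5.15% × 46/365 = €13,954.3836
16 February – 3 July 2015: 138 days at 44 mills → €2,150,000 × 4.4% × 138/365 = €35,766.5753
4 July – 31 December 2015: 181 days at 19.5 mills → €2,150,000 × 1.95% × 181/365 = €20,790.2055
Total = €70,511.1644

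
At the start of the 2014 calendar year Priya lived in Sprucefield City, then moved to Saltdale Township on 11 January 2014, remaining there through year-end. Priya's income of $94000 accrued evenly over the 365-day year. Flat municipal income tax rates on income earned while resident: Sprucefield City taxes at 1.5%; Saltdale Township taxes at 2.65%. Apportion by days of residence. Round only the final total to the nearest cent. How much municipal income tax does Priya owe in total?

$2461.38

Sprucefield City, 1 January – 10 January 2014: 10 days → $94000 × 1.5% × 10/365 = $38.6301
Saltdale Township, 11 January – 31 December 2014: 355 days → $94000 × 2.65% × 355/365 = $2422.7534
Total = $2461.3836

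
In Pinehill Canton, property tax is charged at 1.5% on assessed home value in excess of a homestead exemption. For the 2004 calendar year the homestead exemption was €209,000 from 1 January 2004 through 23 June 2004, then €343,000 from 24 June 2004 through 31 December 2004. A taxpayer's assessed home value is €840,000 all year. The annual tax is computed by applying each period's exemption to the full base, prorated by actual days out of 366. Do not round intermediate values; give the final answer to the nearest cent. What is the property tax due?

1 January – 23 June 2004: 175 days, exemption €209,000 → (€840,000 − €209,000) × 1.5% × 175/366 = €4,525.6148
24 June – 31 December 2004: 191 days, exemption €343,000 → (€840,000 − €343,000) × 1.5% × 191/366 = €3,890.4508
Total = €8,416.0656

€8,416.07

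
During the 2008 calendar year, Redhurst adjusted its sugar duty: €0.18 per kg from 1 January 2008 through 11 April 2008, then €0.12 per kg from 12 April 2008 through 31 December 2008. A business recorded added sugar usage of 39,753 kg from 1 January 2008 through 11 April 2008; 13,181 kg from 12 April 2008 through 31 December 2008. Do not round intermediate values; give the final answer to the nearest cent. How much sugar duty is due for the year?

1 January – 11 April 2008: 39,753 kg at €0.18/kg → €7,155.54
12 April – 31 December 2008: 13,181 kg at €0.12/kg → €1,581.72

€8,737.26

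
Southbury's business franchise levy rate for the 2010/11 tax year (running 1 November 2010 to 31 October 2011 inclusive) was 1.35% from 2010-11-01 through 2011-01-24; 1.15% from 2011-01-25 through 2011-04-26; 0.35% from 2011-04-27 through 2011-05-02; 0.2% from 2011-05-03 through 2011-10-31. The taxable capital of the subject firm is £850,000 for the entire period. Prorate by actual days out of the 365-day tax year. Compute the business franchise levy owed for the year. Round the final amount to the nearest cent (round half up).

2010-11-01 to 2011-01-24: 85 days at 1.35% → £850,000 × 1.35% × 85/365 = £2,672.2603
2011-01-25 to 2011-04-26: 92 days at 1.15% → £850,000 × 1.15% × 92/365 = £2,463.8356
2011-04-27 to 2011-05-02: 6 days at 0.35% → £850,000 × 0.35% × 6/365 = £48.9041
2011-05-03 to 2011-10-31: 182 days at 0.2% → £850,000 × 0.2% × 182/365 = £847.6712
Total = £6,032.6712

£6,032.67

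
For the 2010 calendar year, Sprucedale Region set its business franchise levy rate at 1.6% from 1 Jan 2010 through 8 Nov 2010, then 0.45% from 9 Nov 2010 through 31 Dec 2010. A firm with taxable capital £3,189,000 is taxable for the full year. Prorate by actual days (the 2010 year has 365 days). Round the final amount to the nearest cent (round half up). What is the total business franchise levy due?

1 Jan – 8 Nov 2010: 312 days at 1.6% → £3,189,000 × 1.6% × 312/365 = £43,615.0356
9 Nov – 31 Dec 2010: 53 days at 0.45% → £3,189,000 × 0.45% × 53/365 = £2,083.7712
Total = £45,698.8068

£45,698.81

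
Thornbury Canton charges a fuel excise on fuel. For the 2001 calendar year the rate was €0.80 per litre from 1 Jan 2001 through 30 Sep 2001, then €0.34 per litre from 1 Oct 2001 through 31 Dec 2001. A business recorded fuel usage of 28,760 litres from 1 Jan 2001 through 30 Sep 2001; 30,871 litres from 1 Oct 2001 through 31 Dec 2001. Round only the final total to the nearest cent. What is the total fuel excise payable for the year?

€33504.14

1 Jan – 30 Sep 2001: 28,760 litres at €0.80/litre → €23008.00
1 Oct – 31 Dec 2001: 30,871 litres at €0.34/litre → €10496.14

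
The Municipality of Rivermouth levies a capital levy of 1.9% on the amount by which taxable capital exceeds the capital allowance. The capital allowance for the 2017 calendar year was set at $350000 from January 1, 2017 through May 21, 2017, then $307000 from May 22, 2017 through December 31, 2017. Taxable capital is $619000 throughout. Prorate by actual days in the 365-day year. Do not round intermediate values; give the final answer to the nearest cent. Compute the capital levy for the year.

January 1 – May 21, 2017: 141 days, exemption $350000 → ($619000 − $350000) × 1.9% × 141/365 = $1974.3863
May 22 – December 31, 2017: 224 days, exemption $307000 → ($619000 − $307000) × 1.9% × 224/365 = $3638.0055
Total = $5612.3918

$5612.39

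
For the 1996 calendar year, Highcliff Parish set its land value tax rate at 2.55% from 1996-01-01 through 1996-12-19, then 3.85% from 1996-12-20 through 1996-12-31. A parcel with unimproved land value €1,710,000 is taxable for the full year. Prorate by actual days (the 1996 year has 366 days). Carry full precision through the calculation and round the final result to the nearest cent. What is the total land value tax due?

1996-01-01 to 1996-12-19: 354 days at 2.55% → €1,710,000 × 2.55% × 354/366 = €42,175.3279
1996-12-20 to 1996-12-31: 12 days at 3.85% → €1,710,000 × 3.85% × 12/366 = €2,158.5246
Total = €44,333.8525

€44,333.85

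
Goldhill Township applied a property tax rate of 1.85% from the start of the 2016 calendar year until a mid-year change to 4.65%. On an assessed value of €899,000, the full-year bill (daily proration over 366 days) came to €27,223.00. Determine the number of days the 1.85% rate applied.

Let d = days at the first rate; then 366 − d days at the second rate.
€899,000 × [1.85%·d + 4.65%·(366−d)] / 366 = €27,223.00
Solving gives d = 212, so the new rate took effect on 31 Jul 2016.

212 days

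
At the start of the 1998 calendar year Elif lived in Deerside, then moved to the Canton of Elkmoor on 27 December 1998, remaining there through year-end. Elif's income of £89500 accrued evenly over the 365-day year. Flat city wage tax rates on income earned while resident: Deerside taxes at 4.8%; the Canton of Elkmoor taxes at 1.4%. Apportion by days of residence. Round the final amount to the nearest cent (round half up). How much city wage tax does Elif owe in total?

Deerside, 1 January – 26 December 1998: 360 days → £89500 × 4.8% × 360/365 = £4237.1507
The Canton of Elkmoor, 27 December – 31 December 1998: 5 days → £89500 × 1.4% × 5/365 = £17.1644
Total = £4254.3151

£4254.32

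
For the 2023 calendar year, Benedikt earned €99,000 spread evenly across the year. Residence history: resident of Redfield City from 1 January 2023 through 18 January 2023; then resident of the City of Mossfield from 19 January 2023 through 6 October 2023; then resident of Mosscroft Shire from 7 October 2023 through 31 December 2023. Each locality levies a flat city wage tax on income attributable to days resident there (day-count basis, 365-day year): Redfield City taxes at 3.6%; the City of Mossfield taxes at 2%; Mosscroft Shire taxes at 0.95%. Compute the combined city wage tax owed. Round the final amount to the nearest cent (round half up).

Redfield City, 1 January – 18 January 2023: 18 days → €99,000 × 3.6% × 18/365 = €175.7589
The City of Mossfield, 19 January – 6 October 2023: 261 days → €99,000 × 2% × 261/365 = €1,415.8356
Mosscroft Shire, 7 October – 31 December 2023: 86 days → €99,000 × 0.95% × 86/365 = €221.5973
Total = €1,813.1918

€1,813.19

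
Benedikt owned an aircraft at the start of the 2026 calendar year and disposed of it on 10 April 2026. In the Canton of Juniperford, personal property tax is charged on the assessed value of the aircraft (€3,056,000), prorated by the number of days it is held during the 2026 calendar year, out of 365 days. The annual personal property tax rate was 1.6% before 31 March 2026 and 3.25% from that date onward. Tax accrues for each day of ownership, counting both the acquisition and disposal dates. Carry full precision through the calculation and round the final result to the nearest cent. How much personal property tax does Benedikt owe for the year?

€14,915.79

1 January – 30 March 2026: 89 days at 1.6% → €3,056,000 × 1.6% × 89/365 = €11,922.5863
31 March – 10 April 2026: 11 days at 3.25% → €3,056,000 × 3.25% × 11/365 = €2,993.2055
Total = €14,915.7918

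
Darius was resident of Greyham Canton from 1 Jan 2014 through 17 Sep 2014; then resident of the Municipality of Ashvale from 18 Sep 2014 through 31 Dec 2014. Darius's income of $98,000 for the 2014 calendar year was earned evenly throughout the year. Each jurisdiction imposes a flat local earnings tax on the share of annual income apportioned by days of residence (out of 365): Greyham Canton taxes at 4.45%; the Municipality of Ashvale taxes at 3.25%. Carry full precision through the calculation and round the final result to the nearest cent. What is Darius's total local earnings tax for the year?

$4,022.70

Greyham Canton, 1 Jan – 17 Sep 2014: 260 days → $98,000 × 4.45% × 260/365 = $3,106.4658
The Municipality of Ashvale, 18 Sep – 31 Dec 2014: 105 days → $98,000 × 3.25% × 105/365 = $916.2329
Total = $4,022.6986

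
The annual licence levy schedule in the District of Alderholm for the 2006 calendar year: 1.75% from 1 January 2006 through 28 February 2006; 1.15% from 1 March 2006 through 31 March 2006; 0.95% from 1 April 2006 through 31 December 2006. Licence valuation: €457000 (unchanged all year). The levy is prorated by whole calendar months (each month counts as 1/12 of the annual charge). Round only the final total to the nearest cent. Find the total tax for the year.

1 January – 28 February 2006: 2 months at 1.75% → €457000 × 1.75% × 2/12 = €1332.9167
1 March – 31 March 2006: 1 month at 1.15% → €457000 × 1.15% × 1/12 = €437.9583
1 April – 31 December 2006: 9 months at 0.95% → €457000 × 0.95% × 9/12 = €3256.1250
Total = €5027.0000

€5027.00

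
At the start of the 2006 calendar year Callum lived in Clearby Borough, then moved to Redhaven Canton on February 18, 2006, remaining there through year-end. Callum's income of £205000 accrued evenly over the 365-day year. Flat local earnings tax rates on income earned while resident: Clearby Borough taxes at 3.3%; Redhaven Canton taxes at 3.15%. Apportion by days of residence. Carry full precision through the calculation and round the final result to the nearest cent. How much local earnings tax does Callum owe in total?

£6497.94

Clearby Borough, January 1 – February 17, 2006: 48 days → £205000 × 3.3% × 48/365 = £889.6438
Redhaven Canton, February 18 – December 31, 2006: 317 days → £205000 × 3.15% × 317/365 = £5608.2945
Total = £6497.9384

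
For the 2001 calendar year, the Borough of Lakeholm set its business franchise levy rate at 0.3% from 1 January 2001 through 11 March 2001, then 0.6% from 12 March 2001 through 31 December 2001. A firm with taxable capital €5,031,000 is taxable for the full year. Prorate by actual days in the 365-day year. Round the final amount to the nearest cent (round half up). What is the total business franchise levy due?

1 January – 11 March 2001: 70 days at 0.3% → €5,031,000 × 0.3% × 70/365 = €2,894.5479
12 March – 31 December 2001: 295 days at 0.6% → €5,031,000 × 0.6% × 295/365 = €24,396.9041
Total = €27,291.4521

€27,291.45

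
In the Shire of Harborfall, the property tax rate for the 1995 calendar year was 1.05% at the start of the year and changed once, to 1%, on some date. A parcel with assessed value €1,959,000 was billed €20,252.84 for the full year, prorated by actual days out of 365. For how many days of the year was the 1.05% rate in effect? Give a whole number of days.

Let d = days at the first rate; then 365 − d days at the second rate.
€1,959,000 × [1.05%·d + 1%·(365−d)] / 365 = €20,252.84
Solving gives d = 247, so the new rate took effect on 5 Sep 1995.

247 days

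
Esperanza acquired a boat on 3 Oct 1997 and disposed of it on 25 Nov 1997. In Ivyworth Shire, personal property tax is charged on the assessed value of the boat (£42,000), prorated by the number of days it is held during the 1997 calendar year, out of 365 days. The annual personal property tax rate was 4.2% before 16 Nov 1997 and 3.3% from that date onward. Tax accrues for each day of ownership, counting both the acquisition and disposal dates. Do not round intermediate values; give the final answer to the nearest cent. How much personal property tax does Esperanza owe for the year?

3 Oct – 15 Nov 1997: 44 days at 4.2% → £42,000 × 4.2% × 44/365 = £212.6466
16 Nov – 25 Nov 1997: 10 days at 3.3% → £42,000 × 3.3% × 10/365 = £37.9726
Total = £250.6192

£250.62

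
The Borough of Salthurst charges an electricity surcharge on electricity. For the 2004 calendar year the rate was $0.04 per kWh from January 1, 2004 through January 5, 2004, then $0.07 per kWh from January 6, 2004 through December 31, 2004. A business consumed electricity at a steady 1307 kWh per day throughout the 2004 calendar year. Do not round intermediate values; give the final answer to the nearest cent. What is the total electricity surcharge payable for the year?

January 1 – January 5, 2004: 5 days × 1307 kWh/day = 6,535 kWh at $0.04/kWh → $261.40
January 6 – December 31, 2004: 361 days × 1307 kWh/day = 471,827 kWh at $0.07/kWh → $33027.89

$33289.29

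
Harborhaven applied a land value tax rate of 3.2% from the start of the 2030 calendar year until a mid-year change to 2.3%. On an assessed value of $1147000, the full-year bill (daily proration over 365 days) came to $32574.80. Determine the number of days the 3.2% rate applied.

219 days

Let d = days at the first rate; then 365 − d days at the second rate.
$1147000 × [3.2%·d + 2.3%·(365−d)] / 365 = $32574.80
Solving gives d = 219, so the new rate took effect on 8 Aug 2030.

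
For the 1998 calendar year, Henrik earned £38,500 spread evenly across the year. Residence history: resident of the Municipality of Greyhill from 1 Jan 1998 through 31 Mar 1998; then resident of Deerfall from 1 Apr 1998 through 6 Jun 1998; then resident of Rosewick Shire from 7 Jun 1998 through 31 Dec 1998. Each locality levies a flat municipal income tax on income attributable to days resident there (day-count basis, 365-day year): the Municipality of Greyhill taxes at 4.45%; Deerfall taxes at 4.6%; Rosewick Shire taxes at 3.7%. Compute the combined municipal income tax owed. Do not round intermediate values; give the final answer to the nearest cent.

£1,559.30

The Municipality of Greyhill, 1 Jan – 31 Mar 1998: 90 days → £38,500 × 4.45% × 90/365 = £422.4452
Deerfall, 1 Apr – 6 Jun 1998: 67 days → £38,500 × 4.6% × 67/365 = £325.0877
Rosewick Shire, 7 Jun – 31 Dec 1998: 208 days → £38,500 × 3.7% × 208/365 = £811.7699
Total = £1,559.3027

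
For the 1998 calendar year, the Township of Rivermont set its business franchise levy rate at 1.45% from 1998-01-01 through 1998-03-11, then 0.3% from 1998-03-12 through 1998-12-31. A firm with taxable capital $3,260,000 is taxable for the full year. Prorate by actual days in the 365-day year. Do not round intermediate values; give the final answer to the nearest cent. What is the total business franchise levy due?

1998-01-01 to 1998-03-11: 70 days at 1.45% → $3,260,000 × 1.45% × 70/365 = $9,065.4795
1998-03-12 to 1998-12-31: 295 days at 0.3% → $3,260,000 × 0.3% × 295/365 = $7,904.3836
Total = $16,969.8630

$16,969.86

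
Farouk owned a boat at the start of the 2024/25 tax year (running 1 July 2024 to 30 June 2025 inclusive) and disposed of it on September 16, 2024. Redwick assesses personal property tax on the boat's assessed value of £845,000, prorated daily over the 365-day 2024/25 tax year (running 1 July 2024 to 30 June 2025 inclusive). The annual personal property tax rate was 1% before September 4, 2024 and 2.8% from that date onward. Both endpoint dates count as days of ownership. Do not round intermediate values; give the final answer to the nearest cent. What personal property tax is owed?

July 1 – September 3, 2024: 65 days at 1% → £845,000 × 1% × 65/365 = £1,504.7945
September 4 – September 16, 2024: 13 days at 2.8% → £845,000 × 2.8% × 13/365 = £842.6849
Total = £2,347.4795

£2,347.48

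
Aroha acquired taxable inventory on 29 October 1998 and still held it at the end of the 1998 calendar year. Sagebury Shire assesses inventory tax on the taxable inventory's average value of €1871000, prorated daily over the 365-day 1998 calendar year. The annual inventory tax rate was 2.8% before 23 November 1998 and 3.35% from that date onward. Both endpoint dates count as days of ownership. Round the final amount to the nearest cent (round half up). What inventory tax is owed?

€10285.37

29 October – 22 November 1998: 25 days at 2.8% → €1871000 × 2.8% × 25/365 = €3588.2192
23 November – 31 December 1998: 39 days at 3.35% → €1871000 × 3.35% × 39/365 = €6697.1548
Total = €10285.3740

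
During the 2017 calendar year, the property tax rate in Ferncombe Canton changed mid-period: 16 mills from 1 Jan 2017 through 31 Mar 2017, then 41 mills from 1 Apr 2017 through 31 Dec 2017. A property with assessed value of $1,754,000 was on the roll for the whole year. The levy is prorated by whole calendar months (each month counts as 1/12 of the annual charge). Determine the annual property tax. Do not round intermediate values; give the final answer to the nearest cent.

1 Jan – 31 Mar 2017: 3 months at 16 mills → $1,754,000 × 1.6% × 3/12 = $7,016.0000
1 Apr – 31 Dec 2017: 9 months at 41 mills → $1,754,000 × 4.1% × 9/12 = $53,935.5000
Total = $60,951.5000

$60,951.50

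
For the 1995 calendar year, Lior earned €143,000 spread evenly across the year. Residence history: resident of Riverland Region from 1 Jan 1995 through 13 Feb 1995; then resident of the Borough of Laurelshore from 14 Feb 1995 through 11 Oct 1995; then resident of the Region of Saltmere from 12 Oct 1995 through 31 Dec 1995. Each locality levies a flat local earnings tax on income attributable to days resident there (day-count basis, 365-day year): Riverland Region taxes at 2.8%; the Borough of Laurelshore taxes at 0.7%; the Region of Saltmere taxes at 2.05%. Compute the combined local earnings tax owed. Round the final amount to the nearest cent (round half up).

€1,791.42

Riverland Region, 1 Jan – 13 Feb 1995: 44 days → €143,000 × 2.8% × 44/365 = €482.6740
The Borough of Laurelshore, 14 Feb – 11 Oct 1995: 240 days → €143,000 × 0.7% × 240/365 = €658.1918
The Region of Saltmere, 12 Oct – 31 Dec 1995: 81 days → €143,000 × 2.05% × 81/365 = €650.5521
Total = €1,791.4178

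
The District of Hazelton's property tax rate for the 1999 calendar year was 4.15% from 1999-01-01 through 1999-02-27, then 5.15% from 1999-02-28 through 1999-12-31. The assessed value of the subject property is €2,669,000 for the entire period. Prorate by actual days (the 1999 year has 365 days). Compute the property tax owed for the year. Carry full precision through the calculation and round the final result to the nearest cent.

€133,212.35

1999-01-01 to 1999-02-27: 58 days at 4.15% → €2,669,000 × 4.15% × 58/365 = €17,600.7753
1999-02-28 to 1999-12-31: 307 days at 5.15% → €2,669,000 × 5.15% × 307/365 = €115,611.5740
Total = €133,212.3493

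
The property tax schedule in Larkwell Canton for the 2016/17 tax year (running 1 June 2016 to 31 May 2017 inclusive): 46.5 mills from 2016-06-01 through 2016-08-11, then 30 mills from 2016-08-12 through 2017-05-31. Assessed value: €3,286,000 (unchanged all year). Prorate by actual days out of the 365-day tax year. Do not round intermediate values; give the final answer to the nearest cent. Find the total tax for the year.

€109,275.25

2016-06-01 to 2016-08-11: 72 days at 46.5 mills → €3,286,000 × 4.65% × 72/365 = €30,141.1726
2016-08-12 to 2017-05-31: 293 days at 30 mills → €3,286,000 × 3% × 293/365 = €79,134.0822
Total = €109,275.2548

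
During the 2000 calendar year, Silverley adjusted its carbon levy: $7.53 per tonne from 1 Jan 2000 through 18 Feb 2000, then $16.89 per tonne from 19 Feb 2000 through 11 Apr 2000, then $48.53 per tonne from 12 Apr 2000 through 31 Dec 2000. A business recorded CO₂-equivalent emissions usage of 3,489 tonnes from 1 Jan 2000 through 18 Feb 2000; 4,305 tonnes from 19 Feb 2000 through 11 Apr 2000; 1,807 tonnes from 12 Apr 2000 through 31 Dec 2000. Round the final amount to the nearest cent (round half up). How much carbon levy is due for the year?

1 Jan – 18 Feb 2000: 3,489 tonnes at $7.53/tonne → $26,272.17
19 Feb – 11 Apr 2000: 4,305 tonnes at $16.89/tonne → $72,711.45
12 Apr – 31 Dec 2000: 1,807 tonnes at $48.53/tonne → $87,693.71

$186,677.33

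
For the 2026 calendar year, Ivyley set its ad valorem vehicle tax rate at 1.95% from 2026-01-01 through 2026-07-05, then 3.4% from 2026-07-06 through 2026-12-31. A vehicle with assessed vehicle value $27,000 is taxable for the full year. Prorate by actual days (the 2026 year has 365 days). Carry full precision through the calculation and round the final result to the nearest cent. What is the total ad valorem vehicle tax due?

$718.50

2026-01-01 to 2026-07-05: 186 days at 1.95% → $27,000 × 1.95% × 186/365 = $268.2986
2026-07-06 to 2026-12-31: 179 days at 3.4% → $27,000 × 3.4% × 179/365 = $450.1973
Total = $718.4959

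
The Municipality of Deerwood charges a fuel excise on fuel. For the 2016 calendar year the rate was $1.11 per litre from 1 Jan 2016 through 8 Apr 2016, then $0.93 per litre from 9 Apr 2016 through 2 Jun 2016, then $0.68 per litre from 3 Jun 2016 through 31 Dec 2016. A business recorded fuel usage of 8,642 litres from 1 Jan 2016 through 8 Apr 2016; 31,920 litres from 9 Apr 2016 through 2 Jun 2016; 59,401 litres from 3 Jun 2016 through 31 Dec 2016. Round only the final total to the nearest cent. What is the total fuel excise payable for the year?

1 Jan – 8 Apr 2016: 8,642 litres at $1.11/litre → $9592.62
9 Apr – 2 Jun 2016: 31,920 litres at $0.93/litre → $29685.60
3 Jun – 31 Dec 2016: 59,401 litres at $0.68/litre → $40392.68

$79670.90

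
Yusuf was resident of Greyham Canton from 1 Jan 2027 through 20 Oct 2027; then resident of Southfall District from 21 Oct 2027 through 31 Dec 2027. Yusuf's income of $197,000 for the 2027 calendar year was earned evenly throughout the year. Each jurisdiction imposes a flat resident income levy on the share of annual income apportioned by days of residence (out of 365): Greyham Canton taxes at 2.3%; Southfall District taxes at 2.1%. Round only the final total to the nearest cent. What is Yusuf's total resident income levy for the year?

Greyham Canton, 1 Jan – 20 Oct 2027: 293 days → $197,000 × 2.3% × 293/365 = $3,637.2137
Southfall District, 21 Oct – 31 Dec 2027: 72 days → $197,000 × 2.1% × 72/365 = $816.0658
Total = $4,453.2795

$4,453.28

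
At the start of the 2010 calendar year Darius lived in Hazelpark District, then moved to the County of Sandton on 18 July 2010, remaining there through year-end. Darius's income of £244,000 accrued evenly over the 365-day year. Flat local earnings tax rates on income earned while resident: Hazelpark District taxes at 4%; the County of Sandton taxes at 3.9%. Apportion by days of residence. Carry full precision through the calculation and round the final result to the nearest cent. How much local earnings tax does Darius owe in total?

£9,648.36

Hazelpark District, 1 January – 17 July 2010: 198 days → £244,000 × 4% × 198/365 = £5,294.4658
The County of Sandton, 18 July – 31 December 2010: 167 days → £244,000 × 3.9% × 167/365 = £4,353.8959
Total = £9,648.3616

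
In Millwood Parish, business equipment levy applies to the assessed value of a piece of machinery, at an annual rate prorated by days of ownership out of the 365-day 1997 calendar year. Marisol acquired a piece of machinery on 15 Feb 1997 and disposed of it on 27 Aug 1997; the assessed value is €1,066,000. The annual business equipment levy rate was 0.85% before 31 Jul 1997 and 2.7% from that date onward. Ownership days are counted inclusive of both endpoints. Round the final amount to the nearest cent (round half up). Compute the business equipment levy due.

€6,328.83

15 Feb – 30 Jul 1997: 166 days at 0.85% → €1,066,000 × 0.85% × 166/365 = €4,120.8932
31 Jul – 27 Aug 1997: 28 days at 2.7% → €1,066,000 × 2.7% × 28/365 = €2,207.9342
Total = €6,328.8274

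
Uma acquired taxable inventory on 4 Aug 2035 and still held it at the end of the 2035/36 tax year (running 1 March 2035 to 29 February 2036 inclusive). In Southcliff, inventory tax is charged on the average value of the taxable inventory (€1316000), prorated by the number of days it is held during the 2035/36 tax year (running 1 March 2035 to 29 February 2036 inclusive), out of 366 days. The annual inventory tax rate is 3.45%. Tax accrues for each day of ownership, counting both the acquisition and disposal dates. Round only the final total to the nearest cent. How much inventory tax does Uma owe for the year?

Days held (4 Aug 2035 – 29 Feb 2036): 210 out of 366
Tax = €1316000 × 3.45% × 210/366 = €26050.3279

€26050.33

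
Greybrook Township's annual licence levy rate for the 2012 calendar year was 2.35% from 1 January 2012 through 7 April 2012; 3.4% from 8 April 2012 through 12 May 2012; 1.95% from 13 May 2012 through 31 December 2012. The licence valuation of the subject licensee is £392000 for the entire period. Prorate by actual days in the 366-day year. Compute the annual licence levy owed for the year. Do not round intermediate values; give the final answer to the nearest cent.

1 January – 7 April 2012: 98 days at 2.35% → £392000 × 2.35% × 98/366 = £2466.6011
8 April – 12 May 2012: 35 days at 3.4% → £392000 × 3.4% × 35/366 = £1274.5355
13 May – 31 December 2012: 233 days at 1.95% → £392000 × 1.95% × 233/366 = £4866.2623
Total = £8607.3989

£8607.40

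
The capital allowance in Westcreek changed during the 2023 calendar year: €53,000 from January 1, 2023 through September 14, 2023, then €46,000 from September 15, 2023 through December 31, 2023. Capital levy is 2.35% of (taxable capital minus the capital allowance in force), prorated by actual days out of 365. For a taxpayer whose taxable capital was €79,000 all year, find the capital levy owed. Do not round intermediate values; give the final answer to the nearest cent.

€659.67

January 1 – September 14, 2023: 257 days, exemption €53,000 → (€79,000 − €53,000) × 2.35% × 257/365 = €430.2110
September 15 – December 31, 2023: 108 days, exemption €46,000 → (€79,000 − €46,000) × 2.35% × 108/365 = €229.4630
Total = €659.6740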